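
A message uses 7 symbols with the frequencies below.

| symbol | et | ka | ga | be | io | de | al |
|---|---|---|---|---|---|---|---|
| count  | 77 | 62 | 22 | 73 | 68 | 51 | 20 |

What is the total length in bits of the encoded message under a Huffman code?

Build the Huffman tree bottom-up:
combine al(20), ga(22) → 42
combine 42, de(51) → 93
combine ka(62), io(68) → 130
combine be(73), et(77) → 150
combine 93, 130 → 223
combine 150, 223 → 373
Total encoded bits = sum of merged weights = 42 + 93 + 130 + 150 + 223 + 373 = 1011.

1011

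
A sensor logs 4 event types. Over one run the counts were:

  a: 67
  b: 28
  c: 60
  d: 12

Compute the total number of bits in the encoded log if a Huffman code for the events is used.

Merge the two smallest weights repeatedly:
d(12) + b(28) → 40
40 + c(60) → 100
a(67) + 100 → 167
Total encoded bits = sum of merged weights = 40 + 100 + 167 = 307.

307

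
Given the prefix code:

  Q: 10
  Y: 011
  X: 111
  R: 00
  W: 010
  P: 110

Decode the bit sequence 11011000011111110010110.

Read left to right; each codeword is recognised as soon as it completes (prefix code):
  110→P | 110→P | 00→R | 011→Y | 111→X | 110→P | 010→W | 110→P
Decoded message: PPRYXPWP

PPRYXPWP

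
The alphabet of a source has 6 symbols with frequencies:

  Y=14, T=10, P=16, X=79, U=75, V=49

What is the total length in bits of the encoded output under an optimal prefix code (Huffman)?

550

Merge the two smallest weights repeatedly:
combine T(10), Y(14) → 24
combine P(16), 24 → 40
combine 40, V(49) → 89
combine U(75), X(79) → 154
combine 89, 154 → 243
The encoded length is the sum of every internal node's weight: 24 + 40 + 89 + 154 + 243 = 550 bits.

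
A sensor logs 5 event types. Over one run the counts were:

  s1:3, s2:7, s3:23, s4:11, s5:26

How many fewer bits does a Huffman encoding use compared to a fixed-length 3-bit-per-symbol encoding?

Fixed-length: 3 bits × 70 symbols = 210 bits.
Huffman merges:
combine s1(3), s2(7) → 10
combine 10, s4(11) → 21
combine 21, s3(23) → 44
combine s5(26), 44 → 70
Huffman total = 10 + 21 + 44 + 70 = 145 bits.
Saving = 210 − 145 = 65 bits.

65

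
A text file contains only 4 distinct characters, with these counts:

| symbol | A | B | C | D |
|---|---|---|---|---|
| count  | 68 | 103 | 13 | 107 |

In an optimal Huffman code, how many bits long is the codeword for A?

Repeatedly merge the two smallest:
merge C(13) and A(68): 81
merge 81 and B(103): 184
merge D(107) and 184: 291
A's leaf is at depth 3, giving a 3-bit codeword.

3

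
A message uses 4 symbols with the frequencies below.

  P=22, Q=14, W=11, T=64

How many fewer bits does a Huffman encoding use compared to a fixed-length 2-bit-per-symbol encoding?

Fixed-length: 2 bits × 111 symbols = 222 bits.
Huffman merges:
combine W(11), Q(14) → 25
combine P(22), 25 → 47
combine 47, T(64) → 111
Huffman total = 25 + 47 + 111 = 183 bits.
Saving = 222 − 183 = 39 bits.

39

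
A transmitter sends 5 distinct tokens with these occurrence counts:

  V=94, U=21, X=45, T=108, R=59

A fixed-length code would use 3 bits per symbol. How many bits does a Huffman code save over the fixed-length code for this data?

261

Fixed-length: 3 bits × 327 symbols = 981 bits.
Huffman merges:
merge U(21) and X(45): 66
merge R(59) and 66: 125
merge V(94) and T(108): 202
merge 125 and 202: 327
Huffman total = 66 + 125 + 202 + 327 = 720 bits.
Saving = 981 − 720 = 261 bits.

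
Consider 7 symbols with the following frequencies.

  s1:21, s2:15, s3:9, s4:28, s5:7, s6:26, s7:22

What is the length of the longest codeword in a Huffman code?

4

Merge the two lowest-weight nodes at each step:
merge s5(7) and s3(9): 16
merge s2(15) and 16: 31
merge s1(21) and s7(22): 43
merge s6(26) and s4(28): 54
merge 31 and 43: 74
merge 54 and 74: 128
The first pair merged (s5, s3) ends up deepest, at depth 4.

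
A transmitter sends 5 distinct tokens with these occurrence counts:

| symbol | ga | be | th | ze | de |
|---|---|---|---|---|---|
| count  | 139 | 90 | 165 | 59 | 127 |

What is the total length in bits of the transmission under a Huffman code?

Build the Huffman tree bottom-up:
combine ze(59), be(90) → 149
combine de(127), ga(139) → 266
combine 149, th(165) → 314
combine 266, 314 → 580
Total encoded bits = sum of merged weights = 149 + 266 + 314 + 580 = 1309.

1309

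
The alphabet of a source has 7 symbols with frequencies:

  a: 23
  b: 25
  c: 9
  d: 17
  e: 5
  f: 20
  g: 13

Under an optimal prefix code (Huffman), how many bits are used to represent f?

Huffman merges, smallest pair first:
combine e(5), c(9) → 14
combine g(13), 14 → 27
combine d(17), f(20) → 37
combine a(23), b(25) → 48
combine 27, 37 → 64
combine 48, 64 → 112
f's leaf is at depth 3, giving a 3-bit codeword.

3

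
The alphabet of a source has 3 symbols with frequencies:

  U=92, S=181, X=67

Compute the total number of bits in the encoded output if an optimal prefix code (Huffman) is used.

499

Merge the two smallest weights repeatedly:
X(67) + U(92) → 159
159 + S(181) → 340
Total encoded bits = sum of merged weights = 159 + 340 = 499.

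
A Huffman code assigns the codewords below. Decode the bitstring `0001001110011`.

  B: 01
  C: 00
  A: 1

Read left to right; each codeword is recognised as soon as it completes (prefix code):
  00→C | 01→B | 00→C | 1→A | 1→A | 1→A | 00→C | 1→A | 1→A
Decoded message: CBCAAACAA

CBCAAACAA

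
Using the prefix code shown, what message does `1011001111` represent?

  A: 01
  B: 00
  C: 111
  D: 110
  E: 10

Read left to right; each codeword is recognised as soon as it completes (prefix code):
  10→E | 110→D | 01→A | 111→C
Decoded message: EDAC

EDAC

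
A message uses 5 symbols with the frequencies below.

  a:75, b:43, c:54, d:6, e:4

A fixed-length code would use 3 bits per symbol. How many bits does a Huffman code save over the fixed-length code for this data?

Fixed-length: 3 bits × 182 symbols = 546 bits.
Huffman merges:
e(4) + d(6) → 10
10 + b(43) → 53
53 + c(54) → 107
a(75) + 107 → 182
Huffman total = 10 + 53 + 107 + 182 = 352 bits.
Saving = 546 − 352 = 194 bits.

194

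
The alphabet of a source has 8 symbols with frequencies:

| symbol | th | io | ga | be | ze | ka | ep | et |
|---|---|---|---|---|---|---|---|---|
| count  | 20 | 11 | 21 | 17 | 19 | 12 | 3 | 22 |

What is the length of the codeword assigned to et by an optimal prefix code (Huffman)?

Huffman merges, smallest pair first:
ep(3) + io(11) → 14
ka(12) + 14 → 26
be(17) + ze(19) → 36
th(20) + ga(21) → 41
et(22) + 26 → 48
36 + 41 → 77
48 + 77 → 125
et's leaf is at depth 2, giving a 2-bit codeword.

2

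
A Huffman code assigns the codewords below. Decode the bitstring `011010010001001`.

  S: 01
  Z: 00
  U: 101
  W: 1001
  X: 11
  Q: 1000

Read left to right; each codeword is recognised as soon as it completes (prefix code):
  01→S | 101→U | 00→Z | 1000→Q | 1001→W
Decoded message: SUZQW

SUZQW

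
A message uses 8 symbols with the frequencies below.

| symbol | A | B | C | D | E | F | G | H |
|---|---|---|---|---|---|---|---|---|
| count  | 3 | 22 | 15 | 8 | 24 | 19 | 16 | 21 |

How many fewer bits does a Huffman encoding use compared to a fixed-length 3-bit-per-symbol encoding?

13

Fixed-length: 3 bits × 128 symbols = 384 bits.
Huffman merges:
A(3) + D(8) → 11
11 + C(15) → 26
G(16) + F(19) → 35
H(21) + B(22) → 43
E(24) + 26 → 50
35 + 43 → 78
50 + 78 → 128
Huffman total = 11 + 26 + 35 + 43 + 50 + 78 + 128 = 371 bits.
Saving = 384 − 371 = 13 bits.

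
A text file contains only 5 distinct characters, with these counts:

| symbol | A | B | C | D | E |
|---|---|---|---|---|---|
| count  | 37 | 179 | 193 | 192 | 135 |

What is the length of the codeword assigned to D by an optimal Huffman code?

Huffman merges, smallest pair first:
A(37) + E(135) → 172
172 + B(179) → 351
D(192) + C(193) → 385
351 + 385 → 736
The subtree containing D is merged 2 times, so code length = 2.

2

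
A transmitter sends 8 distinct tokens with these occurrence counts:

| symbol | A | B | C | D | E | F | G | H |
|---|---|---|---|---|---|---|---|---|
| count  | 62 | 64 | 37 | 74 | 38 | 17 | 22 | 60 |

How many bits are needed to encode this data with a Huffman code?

Greedily combine the two least-frequent nodes:
F(17) + G(22) → 39
C(37) + E(38) → 75
39 + H(60) → 99
A(62) + B(64) → 126
D(74) + 75 → 149
99 + 126 → 225
149 + 225 → 374
Each symbol's bit-cost is frequency × depth; summing gives 1087 bits (equivalently 39 + 75 + 99 + 126 + 149 + 225 + 374).

1087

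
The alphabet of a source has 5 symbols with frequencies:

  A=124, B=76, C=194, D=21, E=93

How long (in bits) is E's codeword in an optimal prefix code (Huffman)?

3

Build the tree from the bottom:
combine D(21), B(76) → 97
combine E(93), 97 → 190
combine A(124), 190 → 314
combine C(194), 314 → 508
E sits 3 levels below the root, so its codeword is 3 bits.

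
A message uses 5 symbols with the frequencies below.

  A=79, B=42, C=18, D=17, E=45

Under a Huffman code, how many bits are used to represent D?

4

Build the tree from the bottom:
D(17) + C(18) → 35
35 + B(42) → 77
E(45) + 77 → 122
A(79) + 122 → 201
The subtree containing D is merged 4 times, so code length = 4.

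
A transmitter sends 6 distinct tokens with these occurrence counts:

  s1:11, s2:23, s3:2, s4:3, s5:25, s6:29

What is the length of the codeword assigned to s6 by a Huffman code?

2

Build the tree from the bottom:
combine s3(2), s4(3) → 5
combine 5, s1(11) → 16
combine 16, s2(23) → 39
combine s5(25), s6(29) → 54
combine 39, 54 → 93
The subtree containing s6 is merged 2 times, so code length = 2.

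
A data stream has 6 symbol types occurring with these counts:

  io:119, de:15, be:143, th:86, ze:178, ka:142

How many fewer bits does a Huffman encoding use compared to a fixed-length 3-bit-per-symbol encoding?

Fixed-length: 3 bits × 683 symbols = 2049 bits.
Huffman merges:
de(15) + th(86) → 101
101 + io(119) → 220
ka(142) + be(143) → 285
ze(178) + 220 → 398
285 + 398 → 683
Huffman total = 101 + 220 + 285 + 398 + 683 = 1687 bits.
Saving = 2049 − 1687 = 362 bits.

362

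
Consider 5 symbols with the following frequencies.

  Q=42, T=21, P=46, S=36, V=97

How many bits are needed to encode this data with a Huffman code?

532

Build the Huffman tree bottom-up:
merge T(21) and S(36): 57
merge Q(42) and P(46): 88
merge 57 and 88: 145
merge V(97) and 145: 242
The encoded length is the sum of every internal node's weight: 57 + 88 + 145 + 242 = 532 bits.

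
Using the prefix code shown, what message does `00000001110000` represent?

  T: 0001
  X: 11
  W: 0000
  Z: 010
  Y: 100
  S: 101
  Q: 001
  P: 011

WTXW

Read left to right; each codeword is recognised as soon as it completes (prefix code):
  0000→W | 0001→T | 11→X | 0000→W
Decoded message: WTXW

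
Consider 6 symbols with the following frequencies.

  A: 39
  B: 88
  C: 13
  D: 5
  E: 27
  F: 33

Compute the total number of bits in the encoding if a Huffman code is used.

Build the Huffman tree bottom-up:
merge D(5) and C(13): 18
merge 18 and E(27): 45
merge F(33) and A(39): 72
merge 45 and 72: 117
merge B(88) and 117: 205
Total encoded bits = sum of merged weights = 18 + 45 + 72 + 117 + 205 = 457.

457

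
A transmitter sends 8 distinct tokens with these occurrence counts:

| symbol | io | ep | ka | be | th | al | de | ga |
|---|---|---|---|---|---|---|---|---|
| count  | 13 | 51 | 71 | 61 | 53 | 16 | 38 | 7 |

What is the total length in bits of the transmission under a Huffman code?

854

Merge the two smallest weights repeatedly:
merge ga(7) and io(13): 20
merge al(16) and 20: 36
merge 36 and de(38): 74
merge ep(51) and th(53): 104
merge be(61) and ka(71): 132
merge 74 and 104: 178
merge 132 and 178: 310
Each symbol's bit-cost is frequency × depth; summing gives 854 bits (equivalently 20 + 36 + 74 + 104 + 132 + 178 + 310).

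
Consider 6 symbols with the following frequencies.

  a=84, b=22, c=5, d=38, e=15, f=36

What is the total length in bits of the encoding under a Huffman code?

452

Build the Huffman tree bottom-up:
merge c(5) and e(15): 20
merge 20 and b(22): 42
merge f(36) and d(38): 74
merge 42 and 74: 116
merge a(84) and 116: 200
Total encoded bits = sum of merged weights = 20 + 42 + 74 + 116 + 200 = 452.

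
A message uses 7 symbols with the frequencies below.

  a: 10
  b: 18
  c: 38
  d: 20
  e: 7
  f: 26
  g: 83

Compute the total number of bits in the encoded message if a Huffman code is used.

492

Merge the two smallest weights repeatedly:
e(7) + a(10) → 17
17 + b(18) → 35
d(20) + f(26) → 46
35 + c(38) → 73
46 + 73 → 119
g(83) + 119 → 202
The encoded length is the sum of every internal node's weight: 17 + 35 + 46 + 73 + 119 + 202 = 492 bits.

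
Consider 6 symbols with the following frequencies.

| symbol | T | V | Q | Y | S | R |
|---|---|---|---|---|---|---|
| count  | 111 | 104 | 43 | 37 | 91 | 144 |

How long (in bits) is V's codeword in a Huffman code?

2

Repeatedly merge the two smallest:
combine Y(37), Q(43) → 80
combine 80, S(91) → 171
combine V(104), T(111) → 215
combine R(144), 171 → 315
combine 215, 315 → 530
V sits 2 levels below the root, so its codeword is 2 bits.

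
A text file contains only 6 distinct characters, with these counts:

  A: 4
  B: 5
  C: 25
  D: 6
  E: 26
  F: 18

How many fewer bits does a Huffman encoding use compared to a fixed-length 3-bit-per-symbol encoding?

60

Fixed-length: 3 bits × 84 symbols = 252 bits.
Huffman merges:
merge A(4) and B(5): 9
merge D(6) and 9: 15
merge 15 and F(18): 33
merge C(25) and E(26): 51
merge 33 and 51: 84
Huffman total = 9 + 15 + 33 + 51 + 84 = 192 bits.
Saving = 252 − 192 = 60 bits.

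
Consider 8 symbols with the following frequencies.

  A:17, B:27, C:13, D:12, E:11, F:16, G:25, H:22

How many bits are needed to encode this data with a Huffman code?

425

Build the Huffman tree bottom-up:
combine E(11), D(12) → 23
combine C(13), F(16) → 29
combine A(17), H(22) → 39
combine 23, G(25) → 48
combine B(27), 29 → 56
combine 39, 48 → 87
combine 56, 87 → 143
Total encoded bits = sum of merged weights = 23 + 29 + 39 + 48 + 56 + 87 + 143 = 425.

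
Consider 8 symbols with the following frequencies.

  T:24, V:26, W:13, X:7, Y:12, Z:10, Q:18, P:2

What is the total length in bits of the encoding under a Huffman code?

Greedily combine the two least-frequent nodes:
combine P(2), X(7) → 9
combine 9, Z(10) → 19
combine Y(12), W(13) → 25
combine Q(18), 19 → 37
combine T(24), 25 → 49
combine V(26), 37 → 63
combine 49, 63 → 112
The encoded length is the sum of every internal node's weight: 9 + 19 + 25 + 37 + 49 + 63 + 112 = 314 bits.

314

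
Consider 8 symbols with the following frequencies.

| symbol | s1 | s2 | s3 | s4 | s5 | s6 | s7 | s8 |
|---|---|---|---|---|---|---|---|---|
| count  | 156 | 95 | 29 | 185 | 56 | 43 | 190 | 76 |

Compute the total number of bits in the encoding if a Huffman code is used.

2315

Build the Huffman tree bottom-up:
combine s3(29), s6(43) → 72
combine s5(56), 72 → 128
combine s8(76), s2(95) → 171
combine 128, s1(156) → 284
combine 171, s4(185) → 356
combine s7(190), 284 → 474
combine 356, 474 → 830
The encoded length is the sum of every internal node's weight: 72 + 128 + 171 + 284 + 356 + 474 + 830 = 2315 bits.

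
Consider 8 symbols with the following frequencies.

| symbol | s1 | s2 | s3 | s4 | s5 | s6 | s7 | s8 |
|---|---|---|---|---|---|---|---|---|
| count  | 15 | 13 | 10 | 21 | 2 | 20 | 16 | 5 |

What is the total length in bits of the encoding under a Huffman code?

289

Merge the two smallest weights repeatedly:
s5(2) + s8(5) → 7
7 + s3(10) → 17
s2(13) + s1(15) → 28
s7(16) + 17 → 33
s6(20) + s4(21) → 41
28 + 33 → 61
41 + 61 → 102
Total encoded bits = sum of merged weights = 7 + 17 + 28 + 33 + 41 + 61 + 102 = 289.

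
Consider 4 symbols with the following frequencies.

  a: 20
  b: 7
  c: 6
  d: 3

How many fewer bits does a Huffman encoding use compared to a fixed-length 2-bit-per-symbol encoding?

11

Fixed-length: 2 bits × 36 symbols = 72 bits.
Huffman merges:
combine d(3), c(6) → 9
combine b(7), 9 → 16
combine 16, a(20) → 36
Huffman total = 9 + 16 + 36 = 61 bits.
Saving = 72 − 61 = 11 bits.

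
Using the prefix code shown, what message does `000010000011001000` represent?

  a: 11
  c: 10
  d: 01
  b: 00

Read left to right; each codeword is recognised as soon as it completes (prefix code):
  00→b | 00→b | 10→c | 00→b | 00→b | 11→a | 00→b | 10→c | 00→b
Decoded message: bbcbbabcb

bbcbbabcb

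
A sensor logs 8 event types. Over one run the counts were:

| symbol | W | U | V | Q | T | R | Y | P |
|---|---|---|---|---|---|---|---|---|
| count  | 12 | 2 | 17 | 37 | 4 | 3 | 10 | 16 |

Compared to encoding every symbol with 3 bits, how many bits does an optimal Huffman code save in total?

Fixed-length: 3 bits × 101 symbols = 303 bits.
Huffman merges:
merge U(2) and R(3): 5
merge T(4) and 5: 9
merge 9 and Y(10): 19
merge W(12) and P(16): 28
merge V(17) and 19: 36
merge 28 and 36: 64
merge Q(37) and 64: 101
Huffman total = 5 + 9 + 19 + 28 + 36 + 64 + 101 = 262 bits.
Saving = 303 − 262 = 41 bits.

41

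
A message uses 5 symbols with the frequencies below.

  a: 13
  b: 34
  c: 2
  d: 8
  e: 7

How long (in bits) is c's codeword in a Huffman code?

4

Repeatedly merge the two smallest:
c(2) + e(7) → 9
d(8) + 9 → 17
a(13) + 17 → 30
30 + b(34) → 64
c's leaf is at depth 4, giving a 4-bit codeword.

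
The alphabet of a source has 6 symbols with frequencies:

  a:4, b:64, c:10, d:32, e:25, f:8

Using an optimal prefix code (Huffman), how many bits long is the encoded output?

Merge the two smallest weights repeatedly:
a(4) + f(8) → 12
c(10) + 12 → 22
22 + e(25) → 47
d(32) + 47 → 79
b(64) + 79 → 143
The encoded length is the sum of every internal node's weight: 12 + 22 + 47 + 79 + 143 = 303 bits.

303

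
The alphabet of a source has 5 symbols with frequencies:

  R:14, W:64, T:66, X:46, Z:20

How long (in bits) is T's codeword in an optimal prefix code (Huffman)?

2

Build the tree from the bottom:
combine R(14), Z(20) → 34
combine 34, X(46) → 80
combine W(64), T(66) → 130
combine 80, 130 → 210
The subtree containing T is merged 2 times, so code length = 2.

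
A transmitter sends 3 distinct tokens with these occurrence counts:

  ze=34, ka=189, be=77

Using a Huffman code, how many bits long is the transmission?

411

Greedily combine the two least-frequent nodes:
combine ze(34), be(77) → 111
combine 111, ka(189) → 300
Total encoded bits = sum of merged weights = 111 + 300 = 411.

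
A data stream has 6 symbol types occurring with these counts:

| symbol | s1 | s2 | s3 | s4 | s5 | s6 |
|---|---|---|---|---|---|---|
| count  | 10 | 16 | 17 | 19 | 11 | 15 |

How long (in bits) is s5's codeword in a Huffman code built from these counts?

Huffman merges, smallest pair first:
merge s1(10) and s5(11): 21
merge s6(15) and s2(16): 31
merge s3(17) and s4(19): 36
merge 21 and 31: 52
merge 36 and 52: 88
s5's leaf is at depth 3, giving a 3-bit codeword.

3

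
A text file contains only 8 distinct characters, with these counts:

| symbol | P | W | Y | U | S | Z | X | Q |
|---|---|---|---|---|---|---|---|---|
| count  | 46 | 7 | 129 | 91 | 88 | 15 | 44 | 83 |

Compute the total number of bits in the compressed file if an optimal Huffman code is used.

1377

Greedily combine the two least-frequent nodes:
merge W(7) and Z(15): 22
merge 22 and X(44): 66
merge P(46) and 66: 112
merge Q(83) and S(88): 171
merge U(91) and 112: 203
merge Y(129) and 171: 300
merge 203 and 300: 503
The encoded length is the sum of every internal node's weight: 22 + 66 + 112 + 171 + 203 + 300 + 503 = 1377 bits.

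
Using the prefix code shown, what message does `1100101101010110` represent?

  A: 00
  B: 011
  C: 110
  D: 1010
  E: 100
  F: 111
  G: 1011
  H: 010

CHCDC

Read left to right; each codeword is recognised as soon as it completes (prefix code):
  110→C | 010→H | 110→C | 1010→D | 110→C
Decoded message: CHCDC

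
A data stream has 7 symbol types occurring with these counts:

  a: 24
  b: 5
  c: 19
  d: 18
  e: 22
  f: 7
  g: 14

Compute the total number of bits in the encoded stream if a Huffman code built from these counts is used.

293

Merge the two smallest weights repeatedly:
merge b(5) and f(7): 12
merge 12 and g(14): 26
merge d(18) and c(19): 37
merge e(22) and a(24): 46
merge 26 and 37: 63
merge 46 and 63: 109
Total encoded bits = sum of merged weights = 12 + 26 + 37 + 46 + 63 + 109 = 293.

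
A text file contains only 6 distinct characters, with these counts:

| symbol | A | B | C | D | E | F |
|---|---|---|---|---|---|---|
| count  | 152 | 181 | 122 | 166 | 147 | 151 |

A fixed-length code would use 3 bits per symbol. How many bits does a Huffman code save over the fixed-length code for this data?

347

Fixed-length: 3 bits × 919 symbols = 2757 bits.
Huffman merges:
C(122) + E(147) → 269
F(151) + A(152) → 303
D(166) + B(181) → 347
269 + 303 → 572
347 + 572 → 919
Huffman total = 269 + 303 + 347 + 572 + 919 = 2410 bits.
Saving = 2757 − 2410 = 347 bits.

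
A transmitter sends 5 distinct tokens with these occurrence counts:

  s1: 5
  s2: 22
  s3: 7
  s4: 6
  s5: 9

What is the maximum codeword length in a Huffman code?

Merge the two lowest-weight nodes at each step:
merge s1(5) and s4(6): 11
merge s3(7) and s5(9): 16
merge 11 and 16: 27
merge s2(22) and 27: 49
The first pair merged (s1, s4) ends up deepest, at depth 3.

3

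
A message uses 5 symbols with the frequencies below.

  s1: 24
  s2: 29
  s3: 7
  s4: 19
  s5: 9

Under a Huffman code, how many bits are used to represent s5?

3

Huffman merges, smallest pair first:
combine s3(7), s5(9) → 16
combine 16, s4(19) → 35
combine s1(24), s2(29) → 53
combine 35, 53 → 88
s5 sits 3 levels below the root, so its codeword is 3 bits.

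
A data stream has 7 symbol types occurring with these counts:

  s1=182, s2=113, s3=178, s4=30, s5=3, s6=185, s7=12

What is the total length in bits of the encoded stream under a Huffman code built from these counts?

1624

Build the Huffman tree bottom-up:
combine s5(3), s7(12) → 15
combine 15, s4(30) → 45
combine 45, s2(113) → 158
combine 158, s3(178) → 336
combine s1(182), s6(185) → 367
combine 336, 367 → 703
Total encoded bits = sum of merged weights = 15 + 45 + 158 + 336 + 367 + 703 = 1624.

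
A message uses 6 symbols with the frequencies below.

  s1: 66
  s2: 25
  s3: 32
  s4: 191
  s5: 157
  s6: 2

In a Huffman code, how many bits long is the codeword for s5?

2

Repeatedly merge the two smallest:
merge s6(2) and s2(25): 27
merge 27 and s3(32): 59
merge 59 and s1(66): 125
merge 125 and s5(157): 282
merge s4(191) and 282: 473
The subtree containing s5 is merged 2 times, so code length = 2.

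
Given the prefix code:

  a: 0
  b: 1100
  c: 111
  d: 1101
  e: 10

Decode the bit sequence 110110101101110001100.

deedbab

Read left to right; each codeword is recognised as soon as it completes (prefix code):
  1101→d | 10→e | 10→e | 1101→d | 1100→b | 0→a | 1100→b
Decoded message: deedbab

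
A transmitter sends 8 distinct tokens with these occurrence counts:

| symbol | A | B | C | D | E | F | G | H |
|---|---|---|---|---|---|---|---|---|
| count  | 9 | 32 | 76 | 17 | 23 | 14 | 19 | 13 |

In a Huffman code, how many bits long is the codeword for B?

Repeatedly merge the two smallest:
A(9) + H(13) → 22
F(14) + D(17) → 31
G(19) + 22 → 41
E(23) + 31 → 54
B(32) + 41 → 73
54 + 73 → 127
C(76) + 127 → 203
B sits 3 levels below the root, so its codeword is 3 bits.

3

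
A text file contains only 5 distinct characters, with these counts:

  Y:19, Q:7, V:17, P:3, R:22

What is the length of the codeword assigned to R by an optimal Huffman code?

2

Repeatedly merge the two smallest:
P(3) + Q(7) → 10
10 + V(17) → 27
Y(19) + R(22) → 41
27 + 41 → 68
R sits 2 levels below the root, so its codeword is 2 bits.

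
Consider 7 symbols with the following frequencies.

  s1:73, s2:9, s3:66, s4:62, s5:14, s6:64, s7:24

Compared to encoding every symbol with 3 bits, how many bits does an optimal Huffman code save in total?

Fixed-length: 3 bits × 312 symbols = 936 bits.
Huffman merges:
combine s2(9), s5(14) → 23
combine 23, s7(24) → 47
combine 47, s4(62) → 109
combine s6(64), s3(66) → 130
combine s1(73), 109 → 182
combine 130, 182 → 312
Huffman total = 23 + 47 + 109 + 130 + 182 + 312 = 803 bits.
Saving = 936 − 803 = 133 bits.

133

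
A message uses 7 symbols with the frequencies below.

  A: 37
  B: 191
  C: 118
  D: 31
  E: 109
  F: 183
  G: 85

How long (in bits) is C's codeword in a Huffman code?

Build the tree from the bottom:
combine D(31), A(37) → 68
combine 68, G(85) → 153
combine E(109), C(118) → 227
combine 153, F(183) → 336
combine B(191), 227 → 418
combine 336, 418 → 754
C's leaf is at depth 3, giving a 3-bit codeword.

3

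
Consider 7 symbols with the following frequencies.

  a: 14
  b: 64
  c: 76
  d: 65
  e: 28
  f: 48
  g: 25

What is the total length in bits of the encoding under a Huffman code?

858

Greedily combine the two least-frequent nodes:
merge a(14) and g(25): 39
merge e(28) and 39: 67
merge f(48) and b(64): 112
merge d(65) and 67: 132
merge c(76) and 112: 188
merge 132 and 188: 320
Total encoded bits = sum of merged weights = 39 + 67 + 112 + 132 + 188 + 320 = 858.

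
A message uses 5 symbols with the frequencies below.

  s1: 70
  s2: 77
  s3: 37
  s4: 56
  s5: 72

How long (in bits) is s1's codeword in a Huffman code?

2

Repeatedly merge the two smallest:
combine s3(37), s4(56) → 93
combine s1(70), s5(72) → 142
combine s2(77), 93 → 170
combine 142, 170 → 312
s1's leaf is at depth 2, giving a 2-bit codeword.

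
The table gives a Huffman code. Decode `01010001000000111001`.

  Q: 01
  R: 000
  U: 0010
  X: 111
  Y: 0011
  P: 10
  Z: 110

QQRPRYPQ

Read left to right; each codeword is recognised as soon as it completes (prefix code):
  01→Q | 01→Q | 000→R | 10→P | 000→R | 0011→Y | 10→P | 01→Q
Decoded message: QQRPRYPQ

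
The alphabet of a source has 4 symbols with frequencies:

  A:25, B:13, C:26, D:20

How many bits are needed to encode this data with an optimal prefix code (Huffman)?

Greedily combine the two least-frequent nodes:
merge B(13) and D(20): 33
merge A(25) and C(26): 51
merge 33 and 51: 84
Each symbol's bit-cost is frequency × depth; summing gives 168 bits (equivalently 33 + 51 + 84).

168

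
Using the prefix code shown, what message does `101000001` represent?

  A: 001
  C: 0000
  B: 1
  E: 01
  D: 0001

BECE

Read left to right; each codeword is recognised as soon as it completes (prefix code):
  1→B | 01→E | 0000→C | 01→E
Decoded message: BECE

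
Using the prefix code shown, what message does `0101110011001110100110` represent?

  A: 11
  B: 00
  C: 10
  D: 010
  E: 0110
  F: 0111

Read left to right; each codeword is recognised as soon as it completes (prefix code):
  010→D | 11→A | 10→C | 0110→E | 0111→F | 010→D | 0110→E
Decoded message: DACEFDE

DACEFDE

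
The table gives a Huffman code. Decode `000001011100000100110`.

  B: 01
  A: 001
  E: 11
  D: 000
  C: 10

DABEDAAC

Read left to right; each codeword is recognised as soon as it completes (prefix code):
  000→D | 001→A | 01→B | 11→E | 000→D | 001→A | 001→A | 10→C
Decoded message: DABEDAAC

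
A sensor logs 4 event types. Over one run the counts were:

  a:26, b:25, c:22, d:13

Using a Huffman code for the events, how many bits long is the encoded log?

Greedily combine the two least-frequent nodes:
d(13) + c(22) → 35
b(25) + a(26) → 51
35 + 51 → 86
The encoded length is the sum of every internal node's weight: 35 + 51 + 86 = 172 bits.

172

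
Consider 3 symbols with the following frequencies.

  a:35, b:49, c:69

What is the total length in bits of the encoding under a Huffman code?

Greedily combine the two least-frequent nodes:
merge a(35) and b(49): 84
merge c(69) and 84: 153
Total encoded bits = sum of merged weights = 84 + 153 = 237.

237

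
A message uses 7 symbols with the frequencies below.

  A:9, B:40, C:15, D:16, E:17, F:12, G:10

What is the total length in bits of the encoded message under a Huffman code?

317

Greedily combine the two least-frequent nodes:
A(9) + G(10) → 19
F(12) + C(15) → 27
D(16) + E(17) → 33
19 + 27 → 46
33 + B(40) → 73
46 + 73 → 119
Total encoded bits = sum of merged weights = 19 + 27 + 33 + 46 + 73 + 119 = 317.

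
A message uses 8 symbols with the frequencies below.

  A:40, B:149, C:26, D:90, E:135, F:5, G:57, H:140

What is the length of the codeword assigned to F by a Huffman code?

6

Repeatedly merge the two smallest:
F(5) + C(26) → 31
31 + A(40) → 71
G(57) + 71 → 128
D(90) + 128 → 218
E(135) + H(140) → 275
B(149) + 218 → 367
275 + 367 → 642
F sits 6 levels below the root, so its codeword is 6 bits.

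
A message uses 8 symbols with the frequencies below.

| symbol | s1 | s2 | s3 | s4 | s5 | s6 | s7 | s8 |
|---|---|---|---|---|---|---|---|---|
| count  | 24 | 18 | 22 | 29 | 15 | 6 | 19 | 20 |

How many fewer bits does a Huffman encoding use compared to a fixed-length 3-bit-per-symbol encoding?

Fixed-length: 3 bits × 153 symbols = 459 bits.
Huffman merges:
combine s6(6), s5(15) → 21
combine s2(18), s7(19) → 37
combine s8(20), 21 → 41
combine s3(22), s1(24) → 46
combine s4(29), 37 → 66
combine 41, 46 → 87
combine 66, 87 → 153
Huffman total = 21 + 37 + 41 + 46 + 66 + 87 + 153 = 451 bits.
Saving = 459 − 451 = 8 bits.

8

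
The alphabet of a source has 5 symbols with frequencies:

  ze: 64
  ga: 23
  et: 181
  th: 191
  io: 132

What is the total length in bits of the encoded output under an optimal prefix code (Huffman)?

Greedily combine the two least-frequent nodes:
combine ga(23), ze(64) → 87
combine 87, io(132) → 219
combine et(181), th(191) → 372
combine 219, 372 → 591
Each symbol's bit-cost is frequency × depth; summing gives 1269 bits (equivalently 87 + 219 + 372 + 591).

1269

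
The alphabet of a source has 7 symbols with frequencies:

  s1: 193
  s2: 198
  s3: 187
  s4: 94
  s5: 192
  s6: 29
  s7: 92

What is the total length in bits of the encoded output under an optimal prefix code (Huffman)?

2685

Merge the two smallest weights repeatedly:
merge s6(29) and s7(92): 121
merge s4(94) and 121: 215
merge s3(187) and s5(192): 379
merge s1(193) and s2(198): 391
merge 215 and 379: 594
merge 391 and 594: 985
Each symbol's bit-cost is frequency × depth; summing gives 2685 bits (equivalently 121 + 215 + 379 + 391 + 594 + 985).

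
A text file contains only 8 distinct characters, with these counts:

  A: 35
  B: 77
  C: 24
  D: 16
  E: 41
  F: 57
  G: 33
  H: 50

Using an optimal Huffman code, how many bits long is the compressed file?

962

Build the Huffman tree bottom-up:
merge D(16) and C(24): 40
merge G(33) and A(35): 68
merge 40 and E(41): 81
merge H(50) and F(57): 107
merge 68 and B(77): 145
merge 81 and 107: 188
merge 145 and 188: 333
The encoded length is the sum of every internal node's weight: 40 + 68 + 81 + 107 + 145 + 188 + 333 = 962 bits.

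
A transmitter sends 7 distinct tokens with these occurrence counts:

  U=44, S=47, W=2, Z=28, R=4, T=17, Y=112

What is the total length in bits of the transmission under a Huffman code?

Greedily combine the two least-frequent nodes:
W(2) + R(4) → 6
6 + T(17) → 23
23 + Z(28) → 51
U(44) + S(47) → 91
51 + 91 → 142
Y(112) + 142 → 254
Total encoded bits = sum of merged weights = 6 + 23 + 51 + 91 + 142 + 254 = 567.

567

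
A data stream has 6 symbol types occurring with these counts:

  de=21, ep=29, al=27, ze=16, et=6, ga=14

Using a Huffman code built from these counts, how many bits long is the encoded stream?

Merge the two smallest weights repeatedly:
combine et(6), ga(14) → 20
combine ze(16), 20 → 36
combine de(21), al(27) → 48
combine ep(29), 36 → 65
combine 48, 65 → 113
Each symbol's bit-cost is frequency × depth; summing gives 282 bits (equivalently 20 + 36 + 48 + 65 + 113).

282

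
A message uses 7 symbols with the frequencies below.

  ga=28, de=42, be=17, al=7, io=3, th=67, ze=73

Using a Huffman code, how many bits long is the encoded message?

Build the Huffman tree bottom-up:
merge io(3) and al(7): 10
merge 10 and be(17): 27
merge 27 and ga(28): 55
merge de(42) and 55: 97
merge th(67) and ze(73): 140
merge 97 and 140: 237
The encoded length is the sum of every internal node's weight: 10 + 27 + 55 + 97 + 140 + 237 = 566 bits.

566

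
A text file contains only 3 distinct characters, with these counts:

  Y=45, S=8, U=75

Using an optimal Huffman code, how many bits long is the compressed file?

Merge the two smallest weights repeatedly:
merge S(8) and Y(45): 53
merge 53 and U(75): 128
Total encoded bits = sum of merged weights = 53 + 128 = 181.

181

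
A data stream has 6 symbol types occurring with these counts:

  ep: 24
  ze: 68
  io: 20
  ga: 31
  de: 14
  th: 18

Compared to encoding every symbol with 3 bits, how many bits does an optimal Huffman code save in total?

Fixed-length: 3 bits × 175 symbols = 525 bits.
Huffman merges:
de(14) + th(18) → 32
io(20) + ep(24) → 44
ga(31) + 32 → 63
44 + 63 → 107
ze(68) + 107 → 175
Huffman total = 32 + 44 + 63 + 107 + 175 = 421 bits.
Saving = 525 − 421 = 104 bits.

104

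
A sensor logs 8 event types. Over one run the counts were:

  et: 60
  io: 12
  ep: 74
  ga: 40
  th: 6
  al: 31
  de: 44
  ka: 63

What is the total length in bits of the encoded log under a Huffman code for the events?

Greedily combine the two least-frequent nodes:
th(6) + io(12) → 18
18 + al(31) → 49
ga(40) + de(44) → 84
49 + et(60) → 109
ka(63) + ep(74) → 137
84 + 109 → 193
137 + 193 → 330
Each symbol's bit-cost is frequency × depth; summing gives 920 bits (equivalently 18 + 49 + 84 + 109 + 137 + 193 + 330).

920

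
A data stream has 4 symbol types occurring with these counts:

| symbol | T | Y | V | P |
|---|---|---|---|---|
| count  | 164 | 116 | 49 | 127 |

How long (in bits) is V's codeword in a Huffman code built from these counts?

Huffman merges, smallest pair first:
merge V(49) and Y(116): 165
merge P(127) and T(164): 291
merge 165 and 291: 456
V sits 2 levels below the root, so its codeword is 2 bits.

2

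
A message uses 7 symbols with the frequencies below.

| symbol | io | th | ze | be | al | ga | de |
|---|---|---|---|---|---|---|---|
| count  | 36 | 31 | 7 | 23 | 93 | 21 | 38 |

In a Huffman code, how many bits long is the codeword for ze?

Huffman merges, smallest pair first:
combine ze(7), ga(21) → 28
combine be(23), 28 → 51
combine th(31), io(36) → 67
combine de(38), 51 → 89
combine 67, 89 → 156
combine al(93), 156 → 249
ze's leaf is at depth 5, giving a 5-bit codeword.

5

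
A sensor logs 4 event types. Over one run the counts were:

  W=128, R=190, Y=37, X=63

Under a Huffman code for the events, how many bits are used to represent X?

Huffman merges, smallest pair first:
Y(37) + X(63) → 100
100 + W(128) → 228
R(190) + 228 → 418
X sits 3 levels below the root, so its codeword is 3 bits.

3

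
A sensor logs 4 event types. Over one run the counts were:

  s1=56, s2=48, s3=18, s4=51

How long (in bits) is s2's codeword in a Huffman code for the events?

2

Build the tree from the bottom:
merge s3(18) and s2(48): 66
merge s4(51) and s1(56): 107
merge 66 and 107: 173
s2 sits 2 levels below the root, so its codeword is 2 bits.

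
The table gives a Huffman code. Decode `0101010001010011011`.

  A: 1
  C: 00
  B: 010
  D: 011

BABCABDD

Read left to right; each codeword is recognised as soon as it completes (prefix code):
  010→B | 1→A | 010→B | 00→C | 1→A | 010→B | 011→D | 011→D
Decoded message: BABCABDD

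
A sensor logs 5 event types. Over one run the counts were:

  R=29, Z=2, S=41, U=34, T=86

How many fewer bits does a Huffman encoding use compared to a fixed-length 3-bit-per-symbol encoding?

Fixed-length: 3 bits × 192 symbols = 576 bits.
Huffman merges:
merge Z(2) and R(29): 31
merge 31 and U(34): 65
merge S(41) and 65: 106
merge T(86) and 106: 192
Huffman total = 31 + 65 + 106 + 192 = 394 bits.
Saving = 576 − 394 = 182 bits.

182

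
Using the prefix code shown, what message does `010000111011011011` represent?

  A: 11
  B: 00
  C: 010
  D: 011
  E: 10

Read left to right; each codeword is recognised as soon as it completes (prefix code):
  010→C | 00→B | 011→D | 10→E | 11→A | 011→D | 011→D
Decoded message: CBDEADD

CBDEADD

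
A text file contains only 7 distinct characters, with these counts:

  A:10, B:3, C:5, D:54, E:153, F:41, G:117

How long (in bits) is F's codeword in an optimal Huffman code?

4

Huffman merges, smallest pair first:
merge B(3) and C(5): 8
merge 8 and A(10): 18
merge 18 and F(41): 59
merge D(54) and 59: 113
merge 113 and G(117): 230
merge E(153) and 230: 383
The subtree containing F is merged 4 times, so code length = 4.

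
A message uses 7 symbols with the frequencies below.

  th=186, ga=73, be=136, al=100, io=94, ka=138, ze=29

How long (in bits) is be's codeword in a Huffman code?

3

Repeatedly merge the two smallest:
merge ze(29) and ga(73): 102
merge io(94) and al(100): 194
merge 102 and be(136): 238
merge ka(138) and th(186): 324
merge 194 and 238: 432
merge 324 and 432: 756
be's leaf is at depth 3, giving a 3-bit codeword.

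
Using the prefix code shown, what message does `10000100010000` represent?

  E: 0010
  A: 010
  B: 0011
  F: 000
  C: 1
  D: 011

Read left to right; each codeword is recognised as soon as it completes (prefix code):
  1→C | 000→F | 010→A | 0010→E | 000→F
Decoded message: CFAEF

CFAEF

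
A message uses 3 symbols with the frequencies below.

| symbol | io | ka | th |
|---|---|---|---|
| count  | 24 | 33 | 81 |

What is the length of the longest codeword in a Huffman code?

Merge the two lowest-weight nodes at each step:
merge io(24) and ka(33): 57
merge 57 and th(81): 138
Maximum depth reached is 2.

2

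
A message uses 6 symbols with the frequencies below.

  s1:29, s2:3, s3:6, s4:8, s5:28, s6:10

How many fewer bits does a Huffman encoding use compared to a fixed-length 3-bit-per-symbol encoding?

60

Fixed-length: 3 bits × 84 symbols = 252 bits.
Huffman merges:
combine s2(3), s3(6) → 9
combine s4(8), 9 → 17
combine s6(10), 17 → 27
combine 27, s5(28) → 55
combine s1(29), 55 → 84
Huffman total = 9 + 17 + 27 + 55 + 84 = 192 bits.
Saving = 252 − 192 = 60 bits.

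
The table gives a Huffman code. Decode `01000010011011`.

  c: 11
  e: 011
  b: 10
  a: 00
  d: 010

Read left to right; each codeword is recognised as soon as it completes (prefix code):
  010→d | 00→a | 010→d | 011→e | 011→e
Decoded message: dadee

dadee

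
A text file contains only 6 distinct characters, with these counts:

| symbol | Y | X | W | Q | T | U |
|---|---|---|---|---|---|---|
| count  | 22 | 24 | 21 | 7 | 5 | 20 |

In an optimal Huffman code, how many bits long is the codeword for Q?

4

Repeatedly merge the two smallest:
combine T(5), Q(7) → 12
combine 12, U(20) → 32
combine W(21), Y(22) → 43
combine X(24), 32 → 56
combine 43, 56 → 99
The subtree containing Q is merged 4 times, so code length = 4.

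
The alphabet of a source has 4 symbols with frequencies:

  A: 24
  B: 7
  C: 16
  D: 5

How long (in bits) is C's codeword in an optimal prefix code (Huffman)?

Huffman merges, smallest pair first:
D(5) + B(7) → 12
12 + C(16) → 28
A(24) + 28 → 52
C's leaf is at depth 2, giving a 2-bit codeword.

2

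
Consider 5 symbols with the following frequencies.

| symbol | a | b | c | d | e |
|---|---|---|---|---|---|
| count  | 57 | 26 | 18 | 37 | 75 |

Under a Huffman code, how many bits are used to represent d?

Build the tree from the bottom:
c(18) + b(26) → 44
d(37) + 44 → 81
a(57) + e(75) → 132
81 + 132 → 213
d sits 2 levels below the root, so its codeword is 2 bits.

2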